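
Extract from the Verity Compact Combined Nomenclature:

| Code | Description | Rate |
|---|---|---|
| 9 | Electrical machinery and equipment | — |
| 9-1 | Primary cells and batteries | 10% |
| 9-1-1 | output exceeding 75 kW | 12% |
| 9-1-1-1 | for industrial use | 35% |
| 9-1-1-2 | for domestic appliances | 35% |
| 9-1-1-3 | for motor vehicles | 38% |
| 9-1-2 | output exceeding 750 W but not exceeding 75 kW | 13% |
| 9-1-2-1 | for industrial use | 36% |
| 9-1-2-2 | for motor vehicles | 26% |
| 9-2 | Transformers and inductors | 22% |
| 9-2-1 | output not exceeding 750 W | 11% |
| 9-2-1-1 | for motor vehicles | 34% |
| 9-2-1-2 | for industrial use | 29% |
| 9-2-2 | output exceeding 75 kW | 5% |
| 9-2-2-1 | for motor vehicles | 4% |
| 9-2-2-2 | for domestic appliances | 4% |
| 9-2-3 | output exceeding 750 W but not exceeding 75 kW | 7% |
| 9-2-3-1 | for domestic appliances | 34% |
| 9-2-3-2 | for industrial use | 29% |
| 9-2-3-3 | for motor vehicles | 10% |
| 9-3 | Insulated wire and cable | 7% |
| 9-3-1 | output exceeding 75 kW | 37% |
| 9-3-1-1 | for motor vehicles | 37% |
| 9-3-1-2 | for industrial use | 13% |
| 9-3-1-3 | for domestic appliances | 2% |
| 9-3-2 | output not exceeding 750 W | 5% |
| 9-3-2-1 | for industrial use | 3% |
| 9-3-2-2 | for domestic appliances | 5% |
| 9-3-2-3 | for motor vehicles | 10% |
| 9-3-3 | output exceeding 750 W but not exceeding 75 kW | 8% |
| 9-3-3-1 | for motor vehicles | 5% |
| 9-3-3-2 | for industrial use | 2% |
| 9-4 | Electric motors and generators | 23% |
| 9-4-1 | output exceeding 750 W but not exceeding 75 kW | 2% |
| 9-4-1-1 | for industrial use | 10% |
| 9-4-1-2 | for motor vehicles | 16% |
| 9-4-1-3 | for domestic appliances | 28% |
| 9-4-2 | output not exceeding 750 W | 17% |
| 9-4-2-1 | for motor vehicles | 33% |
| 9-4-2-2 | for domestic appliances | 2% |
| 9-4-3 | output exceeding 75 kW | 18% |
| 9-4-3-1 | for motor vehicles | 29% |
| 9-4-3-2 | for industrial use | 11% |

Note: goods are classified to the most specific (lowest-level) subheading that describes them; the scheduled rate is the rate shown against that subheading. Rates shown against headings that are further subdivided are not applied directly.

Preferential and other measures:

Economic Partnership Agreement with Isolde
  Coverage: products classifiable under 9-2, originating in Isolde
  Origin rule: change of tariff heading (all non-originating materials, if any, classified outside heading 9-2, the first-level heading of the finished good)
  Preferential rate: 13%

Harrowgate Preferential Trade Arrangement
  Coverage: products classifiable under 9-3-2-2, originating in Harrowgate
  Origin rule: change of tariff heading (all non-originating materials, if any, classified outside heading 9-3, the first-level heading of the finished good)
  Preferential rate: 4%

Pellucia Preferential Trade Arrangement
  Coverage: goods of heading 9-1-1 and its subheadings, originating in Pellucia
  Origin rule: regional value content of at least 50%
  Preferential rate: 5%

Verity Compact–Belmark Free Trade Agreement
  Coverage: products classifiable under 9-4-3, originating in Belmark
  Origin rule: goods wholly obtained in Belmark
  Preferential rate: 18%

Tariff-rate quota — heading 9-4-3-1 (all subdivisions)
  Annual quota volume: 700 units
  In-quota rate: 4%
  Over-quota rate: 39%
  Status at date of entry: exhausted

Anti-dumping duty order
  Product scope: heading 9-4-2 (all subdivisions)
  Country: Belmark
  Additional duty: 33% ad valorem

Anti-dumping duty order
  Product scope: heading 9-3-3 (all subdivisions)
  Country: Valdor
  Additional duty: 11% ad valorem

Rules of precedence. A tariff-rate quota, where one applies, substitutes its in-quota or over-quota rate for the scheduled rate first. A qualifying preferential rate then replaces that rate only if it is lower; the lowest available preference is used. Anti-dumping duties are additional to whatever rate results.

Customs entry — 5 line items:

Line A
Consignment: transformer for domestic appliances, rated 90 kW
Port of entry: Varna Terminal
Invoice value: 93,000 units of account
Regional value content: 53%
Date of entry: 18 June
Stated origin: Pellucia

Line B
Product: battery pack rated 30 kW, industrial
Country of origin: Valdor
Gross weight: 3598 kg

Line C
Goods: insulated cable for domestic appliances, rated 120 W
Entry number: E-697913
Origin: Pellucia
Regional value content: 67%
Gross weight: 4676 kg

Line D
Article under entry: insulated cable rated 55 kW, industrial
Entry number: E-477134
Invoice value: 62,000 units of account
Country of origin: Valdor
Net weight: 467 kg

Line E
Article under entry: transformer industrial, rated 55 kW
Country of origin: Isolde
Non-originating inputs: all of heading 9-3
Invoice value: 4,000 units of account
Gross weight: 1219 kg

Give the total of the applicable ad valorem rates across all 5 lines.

71%

Line A: transformer → 9-2; rated 90 kW → 9-2-2; for domestic appliances → 9-2-2-2. Scheduled 4%. Pellucia agreement on 9-1-1: 9-2-2-2 not covered. → 4%.
Line B: battery pack → 9-1; rated 30 kW → 9-1-2; industrial → 9-1-2-1. Scheduled 36%. No special measure applies. → 36%.
Line C: insulated cable → 9-3; rated 120 W → 9-3-2; for domestic appliances → 9-3-2-2. Scheduled 5%. Pellucia agreement on 9-1-1: 9-3-2-2 not covered. → 5%.
Line D: insulated cable → 9-3; rated 55 kW → 9-3-3; industrial → 9-3-3-2. Scheduled 2%. anti-dumping (Valdor, 9-3-3): +11%; total 2% + 11% = 13%. → 13%.
Line E: transformer → 9-2; rated 55 kW → 9-2-3; industrial → 9-2-3-2. Scheduled 29%. Isolde agreement on 9-2: CTH met → 13% available; preferential 13%. → 13%.
Sum: 4% + 36% + 5% + 13% + 13% = 71%.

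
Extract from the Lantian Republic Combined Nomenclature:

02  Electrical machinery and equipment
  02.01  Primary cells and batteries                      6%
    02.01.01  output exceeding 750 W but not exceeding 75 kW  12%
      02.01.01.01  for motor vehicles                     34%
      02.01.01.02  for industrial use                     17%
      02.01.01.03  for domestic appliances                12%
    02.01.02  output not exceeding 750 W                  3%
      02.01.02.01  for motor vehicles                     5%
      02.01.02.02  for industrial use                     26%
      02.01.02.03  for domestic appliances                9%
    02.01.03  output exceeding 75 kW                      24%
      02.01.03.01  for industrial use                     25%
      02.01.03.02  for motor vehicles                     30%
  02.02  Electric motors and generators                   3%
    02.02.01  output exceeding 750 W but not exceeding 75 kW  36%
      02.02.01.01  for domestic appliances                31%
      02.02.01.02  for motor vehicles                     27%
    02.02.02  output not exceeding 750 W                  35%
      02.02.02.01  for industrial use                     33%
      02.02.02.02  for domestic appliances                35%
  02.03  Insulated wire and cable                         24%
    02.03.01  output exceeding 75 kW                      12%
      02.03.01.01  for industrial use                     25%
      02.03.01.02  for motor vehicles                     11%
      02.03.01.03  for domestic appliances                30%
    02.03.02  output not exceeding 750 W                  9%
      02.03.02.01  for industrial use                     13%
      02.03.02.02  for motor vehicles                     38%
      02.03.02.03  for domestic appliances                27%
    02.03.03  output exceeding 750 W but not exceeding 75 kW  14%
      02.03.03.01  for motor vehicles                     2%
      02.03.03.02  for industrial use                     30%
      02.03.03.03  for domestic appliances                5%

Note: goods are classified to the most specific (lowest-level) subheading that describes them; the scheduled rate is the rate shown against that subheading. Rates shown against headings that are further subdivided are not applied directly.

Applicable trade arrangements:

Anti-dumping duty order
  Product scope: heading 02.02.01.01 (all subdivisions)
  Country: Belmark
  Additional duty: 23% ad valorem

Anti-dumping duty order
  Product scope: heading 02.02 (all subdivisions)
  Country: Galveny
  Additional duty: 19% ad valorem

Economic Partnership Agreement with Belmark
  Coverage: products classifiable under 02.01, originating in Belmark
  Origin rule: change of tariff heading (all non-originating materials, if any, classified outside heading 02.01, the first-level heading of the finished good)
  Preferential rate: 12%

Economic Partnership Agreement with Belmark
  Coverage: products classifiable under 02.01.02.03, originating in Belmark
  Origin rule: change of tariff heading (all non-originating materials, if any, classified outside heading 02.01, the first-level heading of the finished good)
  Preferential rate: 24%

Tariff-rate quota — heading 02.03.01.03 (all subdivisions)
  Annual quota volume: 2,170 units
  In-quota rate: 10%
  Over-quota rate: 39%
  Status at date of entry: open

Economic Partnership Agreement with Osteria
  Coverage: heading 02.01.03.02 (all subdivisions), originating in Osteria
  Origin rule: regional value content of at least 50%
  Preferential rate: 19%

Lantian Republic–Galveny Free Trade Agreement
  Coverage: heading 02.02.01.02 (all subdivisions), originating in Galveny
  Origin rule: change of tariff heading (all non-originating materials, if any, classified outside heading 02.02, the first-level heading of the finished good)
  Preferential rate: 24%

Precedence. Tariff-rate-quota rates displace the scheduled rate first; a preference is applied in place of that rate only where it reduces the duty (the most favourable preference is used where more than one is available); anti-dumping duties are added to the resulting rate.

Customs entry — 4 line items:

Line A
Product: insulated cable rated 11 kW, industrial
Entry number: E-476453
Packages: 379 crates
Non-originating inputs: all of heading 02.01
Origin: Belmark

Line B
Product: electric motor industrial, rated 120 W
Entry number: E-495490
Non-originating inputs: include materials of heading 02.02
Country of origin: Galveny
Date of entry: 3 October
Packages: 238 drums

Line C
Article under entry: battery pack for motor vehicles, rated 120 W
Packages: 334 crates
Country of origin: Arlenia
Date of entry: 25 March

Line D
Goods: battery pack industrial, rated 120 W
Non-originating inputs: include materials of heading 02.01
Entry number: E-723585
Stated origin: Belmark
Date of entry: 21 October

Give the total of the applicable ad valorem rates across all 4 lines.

113%

Line A: insulated cable → 02.03; rated 11 kW → 02.03.03; industrial → 02.03.03.02. Scheduled 30%. Belmark agreement on 02.01: 02.03.03.02 not covered; Belmark agreement on 02.01.02.03: 02.03.03.02 not covered. → 30%.
Line B: electric motor → 02.02; rated 120 W → 02.02.02; industrial → 02.02.02.01. Scheduled 33%. Galveny agreement on 02.02.01.02: 02.02.02.01 not covered; anti-dumping (Galveny, 02.02): +19%; total 33% + 19% = 52%. → 52%.
Line C: battery pack → 02.01; rated 120 W → 02.01.02; for motor vehicles → 02.01.02.01. Scheduled 5%. No special measure applies. → 5%.
Line D: battery pack → 02.01; rated 120 W → 02.01.02; industrial → 02.01.02.02. Scheduled 26%. Belmark agreement on 02.01: CTH not met; Belmark agreement on 02.01.02.03: 02.01.02.02 not covered. → 26%.
Sum: 30% + 52% + 5% + 26% = 113%.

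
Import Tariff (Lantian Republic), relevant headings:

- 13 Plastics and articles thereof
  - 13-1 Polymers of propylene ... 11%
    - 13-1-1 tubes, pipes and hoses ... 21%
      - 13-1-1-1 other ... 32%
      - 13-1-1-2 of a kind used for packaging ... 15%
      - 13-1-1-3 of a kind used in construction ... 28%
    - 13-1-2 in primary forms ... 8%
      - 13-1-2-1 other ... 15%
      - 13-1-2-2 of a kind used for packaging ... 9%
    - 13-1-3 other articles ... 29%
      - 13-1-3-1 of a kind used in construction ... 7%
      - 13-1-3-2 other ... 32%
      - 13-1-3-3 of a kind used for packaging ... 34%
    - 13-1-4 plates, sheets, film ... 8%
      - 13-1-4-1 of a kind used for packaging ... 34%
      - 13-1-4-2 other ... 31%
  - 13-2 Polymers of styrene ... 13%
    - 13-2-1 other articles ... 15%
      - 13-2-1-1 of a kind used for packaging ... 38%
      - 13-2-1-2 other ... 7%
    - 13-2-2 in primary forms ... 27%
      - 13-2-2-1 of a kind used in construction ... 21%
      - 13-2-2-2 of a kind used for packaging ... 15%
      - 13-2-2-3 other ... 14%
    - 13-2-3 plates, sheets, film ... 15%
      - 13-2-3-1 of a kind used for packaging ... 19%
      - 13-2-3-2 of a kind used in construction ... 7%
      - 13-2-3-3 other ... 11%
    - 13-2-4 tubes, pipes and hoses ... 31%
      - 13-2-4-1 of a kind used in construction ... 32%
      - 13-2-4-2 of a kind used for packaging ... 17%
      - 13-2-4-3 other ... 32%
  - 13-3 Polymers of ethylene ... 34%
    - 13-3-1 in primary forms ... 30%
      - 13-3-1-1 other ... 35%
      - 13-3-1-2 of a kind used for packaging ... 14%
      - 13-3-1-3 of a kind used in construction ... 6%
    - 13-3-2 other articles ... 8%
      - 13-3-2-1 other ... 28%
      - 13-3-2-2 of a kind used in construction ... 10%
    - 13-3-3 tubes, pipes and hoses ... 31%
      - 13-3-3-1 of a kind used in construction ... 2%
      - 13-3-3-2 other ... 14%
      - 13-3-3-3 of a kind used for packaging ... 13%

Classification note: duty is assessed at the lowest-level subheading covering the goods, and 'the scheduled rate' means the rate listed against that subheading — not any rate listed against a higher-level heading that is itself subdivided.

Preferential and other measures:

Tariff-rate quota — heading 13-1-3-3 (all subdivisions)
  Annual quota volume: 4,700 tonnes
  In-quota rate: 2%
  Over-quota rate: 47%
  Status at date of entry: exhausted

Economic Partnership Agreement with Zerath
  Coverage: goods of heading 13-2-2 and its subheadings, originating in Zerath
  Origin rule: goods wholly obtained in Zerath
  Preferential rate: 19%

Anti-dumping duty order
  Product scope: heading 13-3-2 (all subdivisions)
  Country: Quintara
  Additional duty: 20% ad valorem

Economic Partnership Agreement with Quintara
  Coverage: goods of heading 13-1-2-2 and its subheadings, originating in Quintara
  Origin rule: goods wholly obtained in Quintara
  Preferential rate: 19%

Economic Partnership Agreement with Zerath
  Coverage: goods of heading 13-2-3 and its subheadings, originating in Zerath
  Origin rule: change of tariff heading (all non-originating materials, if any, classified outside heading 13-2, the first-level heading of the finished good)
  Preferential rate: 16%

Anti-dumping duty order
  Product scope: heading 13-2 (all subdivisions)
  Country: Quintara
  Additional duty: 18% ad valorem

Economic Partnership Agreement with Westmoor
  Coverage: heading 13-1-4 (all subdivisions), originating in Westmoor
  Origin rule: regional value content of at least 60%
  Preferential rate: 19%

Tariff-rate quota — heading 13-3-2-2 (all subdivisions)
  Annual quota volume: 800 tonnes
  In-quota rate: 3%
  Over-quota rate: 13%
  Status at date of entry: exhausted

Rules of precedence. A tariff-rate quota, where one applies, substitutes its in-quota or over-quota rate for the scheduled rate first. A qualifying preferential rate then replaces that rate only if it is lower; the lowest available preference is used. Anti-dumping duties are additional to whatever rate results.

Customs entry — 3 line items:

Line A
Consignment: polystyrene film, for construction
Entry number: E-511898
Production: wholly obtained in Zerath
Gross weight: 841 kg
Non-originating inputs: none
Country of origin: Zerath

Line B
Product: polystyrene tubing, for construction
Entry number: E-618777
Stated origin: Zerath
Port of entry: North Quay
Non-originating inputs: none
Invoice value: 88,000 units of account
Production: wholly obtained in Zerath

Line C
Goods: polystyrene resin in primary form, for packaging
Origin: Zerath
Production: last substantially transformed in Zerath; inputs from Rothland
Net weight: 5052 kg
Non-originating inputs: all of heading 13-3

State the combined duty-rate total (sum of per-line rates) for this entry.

54%

Line A: polystyrene → 13-2; film → 13-2-3; for construction → 13-2-3-2. Scheduled 7%. Zerath agreement on 13-2-2: 13-2-3-2 not covered; Zerath agreement on 13-2-3: CTH met → 16% available; preference 16% not lower than 7% → no reduction. → 7%.
Line B: polystyrene → 13-2; tubing → 13-2-4; for construction → 13-2-4-1. Scheduled 32%. Zerath agreement on 13-2-2: 13-2-4-1 not covered; Zerath agreement on 13-2-3: 13-2-4-1 not covered. → 32%.
Line C: polystyrene → 13-2; resin in primary form → 13-2-2; for packaging → 13-2-2-2. Scheduled 15%. Zerath agreement on 13-2-2: not wholly obtained; Zerath agreement on 13-2-3: 13-2-2-2 not covered. → 15%.
Sum: 7% + 32% + 15% = 54%.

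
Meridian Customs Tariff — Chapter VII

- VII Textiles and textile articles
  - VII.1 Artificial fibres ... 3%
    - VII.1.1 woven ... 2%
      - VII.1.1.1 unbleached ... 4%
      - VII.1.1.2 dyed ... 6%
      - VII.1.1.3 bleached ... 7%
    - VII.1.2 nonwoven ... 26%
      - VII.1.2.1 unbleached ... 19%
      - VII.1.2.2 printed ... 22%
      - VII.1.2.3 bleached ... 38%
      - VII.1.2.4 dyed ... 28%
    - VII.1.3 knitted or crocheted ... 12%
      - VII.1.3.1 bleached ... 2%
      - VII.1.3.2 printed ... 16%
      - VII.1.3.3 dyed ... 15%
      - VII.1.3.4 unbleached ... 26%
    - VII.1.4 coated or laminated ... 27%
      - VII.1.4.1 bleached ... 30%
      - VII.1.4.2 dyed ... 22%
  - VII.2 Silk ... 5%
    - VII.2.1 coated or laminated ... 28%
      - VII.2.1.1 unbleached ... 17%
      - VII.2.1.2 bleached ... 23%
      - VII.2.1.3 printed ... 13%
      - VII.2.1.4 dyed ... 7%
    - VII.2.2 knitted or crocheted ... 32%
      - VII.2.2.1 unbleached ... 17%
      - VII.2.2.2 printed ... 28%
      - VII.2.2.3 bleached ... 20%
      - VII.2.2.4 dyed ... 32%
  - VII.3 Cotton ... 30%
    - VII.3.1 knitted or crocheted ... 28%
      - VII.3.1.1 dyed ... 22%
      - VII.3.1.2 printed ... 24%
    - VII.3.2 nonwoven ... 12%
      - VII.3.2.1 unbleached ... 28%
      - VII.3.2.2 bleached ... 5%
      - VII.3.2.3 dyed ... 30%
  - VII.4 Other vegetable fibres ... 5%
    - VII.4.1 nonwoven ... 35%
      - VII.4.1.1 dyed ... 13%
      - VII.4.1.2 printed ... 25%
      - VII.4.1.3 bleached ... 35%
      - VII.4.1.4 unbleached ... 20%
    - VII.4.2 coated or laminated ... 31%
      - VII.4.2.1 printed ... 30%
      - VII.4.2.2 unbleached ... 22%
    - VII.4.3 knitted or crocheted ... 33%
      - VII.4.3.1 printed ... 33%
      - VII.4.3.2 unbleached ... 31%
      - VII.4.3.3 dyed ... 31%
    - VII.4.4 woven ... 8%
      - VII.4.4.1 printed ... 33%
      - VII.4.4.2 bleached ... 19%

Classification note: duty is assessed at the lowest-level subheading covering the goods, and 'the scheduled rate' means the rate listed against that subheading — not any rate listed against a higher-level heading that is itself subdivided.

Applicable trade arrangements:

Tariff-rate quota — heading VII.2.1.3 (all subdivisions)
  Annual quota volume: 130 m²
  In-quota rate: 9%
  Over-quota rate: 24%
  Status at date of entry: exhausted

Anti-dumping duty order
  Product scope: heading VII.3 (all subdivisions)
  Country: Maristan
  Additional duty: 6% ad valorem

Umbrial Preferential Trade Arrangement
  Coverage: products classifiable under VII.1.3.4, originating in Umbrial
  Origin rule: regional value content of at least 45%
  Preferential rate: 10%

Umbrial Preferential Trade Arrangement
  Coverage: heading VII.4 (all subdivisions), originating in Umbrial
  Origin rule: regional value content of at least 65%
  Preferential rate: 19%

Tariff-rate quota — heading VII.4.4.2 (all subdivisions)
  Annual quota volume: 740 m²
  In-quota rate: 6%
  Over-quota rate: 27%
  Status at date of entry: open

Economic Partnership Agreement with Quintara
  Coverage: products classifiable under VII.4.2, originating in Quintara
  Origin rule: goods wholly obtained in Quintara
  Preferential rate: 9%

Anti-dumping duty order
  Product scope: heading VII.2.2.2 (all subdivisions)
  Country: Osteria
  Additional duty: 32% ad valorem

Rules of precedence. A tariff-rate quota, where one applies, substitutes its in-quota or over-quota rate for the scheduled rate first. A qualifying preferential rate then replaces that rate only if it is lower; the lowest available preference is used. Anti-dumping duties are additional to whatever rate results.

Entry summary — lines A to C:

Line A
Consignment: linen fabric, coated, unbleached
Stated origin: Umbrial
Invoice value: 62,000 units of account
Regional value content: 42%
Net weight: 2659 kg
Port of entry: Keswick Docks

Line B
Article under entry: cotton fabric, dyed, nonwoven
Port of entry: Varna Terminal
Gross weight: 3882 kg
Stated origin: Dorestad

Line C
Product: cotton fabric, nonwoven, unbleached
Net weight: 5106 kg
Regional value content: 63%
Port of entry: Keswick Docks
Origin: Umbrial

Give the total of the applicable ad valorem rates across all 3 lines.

Line A: linen → VII.4; coated → VII.4.2; unbleached → VII.4.2.2. Scheduled 22%. Umbrial agreement on VII.1.3.4: VII.4.2.2 not covered; Umbrial agreement on VII.4: RVC < 65%. → 22%.
Line B: cotton → VII.3; nonwoven → VII.3.2; dyed → VII.3.2.3. Scheduled 30%. No special measure applies. → 30%.
Line C: cotton → VII.3; nonwoven → VII.3.2; unbleached → VII.3.2.1. Scheduled 28%. Umbrial agreement on VII.1.3.4: VII.3.2.1 not covered; Umbrial agreement on VII.4: VII.3.2.1 not covered. → 28%.
Sum: 22% + 30% + 28% = 80%.

80%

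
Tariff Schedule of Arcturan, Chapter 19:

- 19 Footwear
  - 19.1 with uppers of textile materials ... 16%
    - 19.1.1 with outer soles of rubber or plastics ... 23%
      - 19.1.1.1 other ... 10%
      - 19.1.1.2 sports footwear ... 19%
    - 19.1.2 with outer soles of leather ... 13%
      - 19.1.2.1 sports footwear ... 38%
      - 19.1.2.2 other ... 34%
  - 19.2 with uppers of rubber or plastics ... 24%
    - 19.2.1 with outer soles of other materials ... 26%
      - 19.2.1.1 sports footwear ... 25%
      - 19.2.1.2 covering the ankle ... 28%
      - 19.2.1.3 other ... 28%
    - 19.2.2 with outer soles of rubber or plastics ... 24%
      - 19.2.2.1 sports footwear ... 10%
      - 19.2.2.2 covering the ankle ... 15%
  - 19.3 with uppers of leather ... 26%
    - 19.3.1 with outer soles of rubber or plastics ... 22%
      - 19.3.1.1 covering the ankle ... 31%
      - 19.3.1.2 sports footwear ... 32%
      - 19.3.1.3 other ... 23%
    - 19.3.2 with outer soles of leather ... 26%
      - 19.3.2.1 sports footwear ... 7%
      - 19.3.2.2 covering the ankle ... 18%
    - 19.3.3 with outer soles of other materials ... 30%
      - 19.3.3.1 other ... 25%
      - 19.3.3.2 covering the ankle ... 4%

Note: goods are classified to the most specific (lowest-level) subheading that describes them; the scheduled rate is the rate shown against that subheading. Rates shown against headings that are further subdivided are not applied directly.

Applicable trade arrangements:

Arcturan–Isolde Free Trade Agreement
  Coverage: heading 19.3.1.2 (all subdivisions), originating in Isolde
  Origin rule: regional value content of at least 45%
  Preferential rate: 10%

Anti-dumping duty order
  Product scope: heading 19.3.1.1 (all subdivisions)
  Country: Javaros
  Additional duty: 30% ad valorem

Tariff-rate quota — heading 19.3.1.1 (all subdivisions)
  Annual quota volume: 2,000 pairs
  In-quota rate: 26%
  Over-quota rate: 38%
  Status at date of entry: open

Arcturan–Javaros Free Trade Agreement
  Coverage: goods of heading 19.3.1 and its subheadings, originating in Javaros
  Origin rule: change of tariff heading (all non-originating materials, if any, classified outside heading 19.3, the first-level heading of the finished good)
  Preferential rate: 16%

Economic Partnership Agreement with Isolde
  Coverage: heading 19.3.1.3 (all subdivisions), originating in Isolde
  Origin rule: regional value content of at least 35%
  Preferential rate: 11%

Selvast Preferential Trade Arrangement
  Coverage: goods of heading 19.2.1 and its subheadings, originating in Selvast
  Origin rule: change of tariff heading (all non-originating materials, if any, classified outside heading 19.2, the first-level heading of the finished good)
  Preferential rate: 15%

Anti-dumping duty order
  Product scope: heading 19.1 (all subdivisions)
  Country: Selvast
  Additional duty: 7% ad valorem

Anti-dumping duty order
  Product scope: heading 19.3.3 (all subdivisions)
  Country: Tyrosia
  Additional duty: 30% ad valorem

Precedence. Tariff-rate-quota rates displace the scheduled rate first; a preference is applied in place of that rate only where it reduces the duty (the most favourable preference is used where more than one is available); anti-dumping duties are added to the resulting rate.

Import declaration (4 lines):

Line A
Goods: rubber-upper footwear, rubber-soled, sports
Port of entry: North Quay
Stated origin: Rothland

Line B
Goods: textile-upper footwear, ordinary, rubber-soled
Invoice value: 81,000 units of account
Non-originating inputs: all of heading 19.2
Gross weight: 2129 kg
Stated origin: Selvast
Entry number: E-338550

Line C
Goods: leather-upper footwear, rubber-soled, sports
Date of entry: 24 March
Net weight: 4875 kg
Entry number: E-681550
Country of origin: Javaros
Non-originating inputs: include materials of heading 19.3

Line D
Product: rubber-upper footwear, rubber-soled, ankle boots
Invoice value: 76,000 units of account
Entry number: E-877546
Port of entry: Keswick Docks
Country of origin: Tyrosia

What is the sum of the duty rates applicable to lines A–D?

Line A: rubber-upper → 19.2; rubber-soled → 19.2.2; sports → 19.2.2.1. Scheduled 10%. No special measure applies. → 10%.
Line B: textile-upper → 19.1; rubber-soled → 19.1.1; ordinary → 19.1.1.1. Scheduled 10%. Selvast agreement on 19.2.1: 19.1.1.1 not covered; anti-dumping (Selvast, 19.1): +7%; total 10% + 7% = 17%. → 17%.
Line C: leather-upper → 19.3; rubber-soled → 19.3.1; sports → 19.3.1.2. Scheduled 32%. Javaros agreement on 19.3.1: CTH not met. → 32%.
Line D: rubber-upper → 19.2; rubber-soled → 19.2.2; ankle boots → 19.2.2.2. Scheduled 15%. No special measure applies. → 15%.
Sum: 10% + 17% + 32% + 15% = 74%.

74%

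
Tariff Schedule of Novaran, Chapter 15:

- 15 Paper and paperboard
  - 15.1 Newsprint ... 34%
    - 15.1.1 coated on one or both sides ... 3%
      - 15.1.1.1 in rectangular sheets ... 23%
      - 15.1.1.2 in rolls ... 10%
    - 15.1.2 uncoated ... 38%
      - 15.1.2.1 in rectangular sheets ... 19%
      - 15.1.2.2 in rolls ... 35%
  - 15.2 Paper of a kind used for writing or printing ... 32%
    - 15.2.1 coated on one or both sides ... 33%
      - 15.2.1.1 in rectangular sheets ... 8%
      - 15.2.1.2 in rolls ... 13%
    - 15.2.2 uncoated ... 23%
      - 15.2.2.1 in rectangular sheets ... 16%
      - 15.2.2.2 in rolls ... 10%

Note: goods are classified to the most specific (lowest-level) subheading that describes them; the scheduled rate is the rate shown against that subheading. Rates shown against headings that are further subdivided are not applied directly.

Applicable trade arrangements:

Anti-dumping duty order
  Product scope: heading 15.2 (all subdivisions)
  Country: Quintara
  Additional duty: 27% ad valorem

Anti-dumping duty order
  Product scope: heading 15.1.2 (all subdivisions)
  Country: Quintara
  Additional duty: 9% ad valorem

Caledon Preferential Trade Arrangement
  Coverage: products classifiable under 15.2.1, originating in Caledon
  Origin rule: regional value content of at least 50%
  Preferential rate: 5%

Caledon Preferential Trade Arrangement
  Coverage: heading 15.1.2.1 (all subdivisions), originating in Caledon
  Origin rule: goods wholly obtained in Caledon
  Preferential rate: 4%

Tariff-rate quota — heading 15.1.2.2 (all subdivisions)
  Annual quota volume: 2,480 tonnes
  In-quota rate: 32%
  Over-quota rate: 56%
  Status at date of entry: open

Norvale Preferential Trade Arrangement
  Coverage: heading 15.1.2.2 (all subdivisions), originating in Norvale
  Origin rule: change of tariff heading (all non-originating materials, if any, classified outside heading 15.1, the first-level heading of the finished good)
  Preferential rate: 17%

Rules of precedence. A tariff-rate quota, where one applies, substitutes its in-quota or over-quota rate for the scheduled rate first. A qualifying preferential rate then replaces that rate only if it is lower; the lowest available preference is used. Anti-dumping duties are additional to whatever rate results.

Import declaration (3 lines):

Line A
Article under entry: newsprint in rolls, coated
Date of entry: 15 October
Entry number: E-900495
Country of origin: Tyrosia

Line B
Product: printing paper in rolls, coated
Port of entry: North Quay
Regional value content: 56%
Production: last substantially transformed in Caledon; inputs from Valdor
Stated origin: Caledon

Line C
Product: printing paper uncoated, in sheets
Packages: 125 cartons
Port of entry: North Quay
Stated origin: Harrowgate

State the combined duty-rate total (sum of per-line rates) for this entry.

Line A: newsprint → 15.1; coated → 15.1.1; in rolls → 15.1.1.2. Scheduled 10%. No special measure applies. → 10%.
Line B: printing paper → 15.2; coated → 15.2.1; in rolls → 15.2.1.2. Scheduled 13%. Caledon agreement on 15.2.1: RVC ≥ 50% → 5% available; Caledon agreement on 15.1.2.1: 15.2.1.2 not covered; preferential 5%. → 5%.
Line C: printing paper → 15.2; uncoated → 15.2.2; in sheets → 15.2.2.1. Scheduled 16%. No special measure applies. → 16%.
Sum: 10% + 5% + 16% = 31%.

31%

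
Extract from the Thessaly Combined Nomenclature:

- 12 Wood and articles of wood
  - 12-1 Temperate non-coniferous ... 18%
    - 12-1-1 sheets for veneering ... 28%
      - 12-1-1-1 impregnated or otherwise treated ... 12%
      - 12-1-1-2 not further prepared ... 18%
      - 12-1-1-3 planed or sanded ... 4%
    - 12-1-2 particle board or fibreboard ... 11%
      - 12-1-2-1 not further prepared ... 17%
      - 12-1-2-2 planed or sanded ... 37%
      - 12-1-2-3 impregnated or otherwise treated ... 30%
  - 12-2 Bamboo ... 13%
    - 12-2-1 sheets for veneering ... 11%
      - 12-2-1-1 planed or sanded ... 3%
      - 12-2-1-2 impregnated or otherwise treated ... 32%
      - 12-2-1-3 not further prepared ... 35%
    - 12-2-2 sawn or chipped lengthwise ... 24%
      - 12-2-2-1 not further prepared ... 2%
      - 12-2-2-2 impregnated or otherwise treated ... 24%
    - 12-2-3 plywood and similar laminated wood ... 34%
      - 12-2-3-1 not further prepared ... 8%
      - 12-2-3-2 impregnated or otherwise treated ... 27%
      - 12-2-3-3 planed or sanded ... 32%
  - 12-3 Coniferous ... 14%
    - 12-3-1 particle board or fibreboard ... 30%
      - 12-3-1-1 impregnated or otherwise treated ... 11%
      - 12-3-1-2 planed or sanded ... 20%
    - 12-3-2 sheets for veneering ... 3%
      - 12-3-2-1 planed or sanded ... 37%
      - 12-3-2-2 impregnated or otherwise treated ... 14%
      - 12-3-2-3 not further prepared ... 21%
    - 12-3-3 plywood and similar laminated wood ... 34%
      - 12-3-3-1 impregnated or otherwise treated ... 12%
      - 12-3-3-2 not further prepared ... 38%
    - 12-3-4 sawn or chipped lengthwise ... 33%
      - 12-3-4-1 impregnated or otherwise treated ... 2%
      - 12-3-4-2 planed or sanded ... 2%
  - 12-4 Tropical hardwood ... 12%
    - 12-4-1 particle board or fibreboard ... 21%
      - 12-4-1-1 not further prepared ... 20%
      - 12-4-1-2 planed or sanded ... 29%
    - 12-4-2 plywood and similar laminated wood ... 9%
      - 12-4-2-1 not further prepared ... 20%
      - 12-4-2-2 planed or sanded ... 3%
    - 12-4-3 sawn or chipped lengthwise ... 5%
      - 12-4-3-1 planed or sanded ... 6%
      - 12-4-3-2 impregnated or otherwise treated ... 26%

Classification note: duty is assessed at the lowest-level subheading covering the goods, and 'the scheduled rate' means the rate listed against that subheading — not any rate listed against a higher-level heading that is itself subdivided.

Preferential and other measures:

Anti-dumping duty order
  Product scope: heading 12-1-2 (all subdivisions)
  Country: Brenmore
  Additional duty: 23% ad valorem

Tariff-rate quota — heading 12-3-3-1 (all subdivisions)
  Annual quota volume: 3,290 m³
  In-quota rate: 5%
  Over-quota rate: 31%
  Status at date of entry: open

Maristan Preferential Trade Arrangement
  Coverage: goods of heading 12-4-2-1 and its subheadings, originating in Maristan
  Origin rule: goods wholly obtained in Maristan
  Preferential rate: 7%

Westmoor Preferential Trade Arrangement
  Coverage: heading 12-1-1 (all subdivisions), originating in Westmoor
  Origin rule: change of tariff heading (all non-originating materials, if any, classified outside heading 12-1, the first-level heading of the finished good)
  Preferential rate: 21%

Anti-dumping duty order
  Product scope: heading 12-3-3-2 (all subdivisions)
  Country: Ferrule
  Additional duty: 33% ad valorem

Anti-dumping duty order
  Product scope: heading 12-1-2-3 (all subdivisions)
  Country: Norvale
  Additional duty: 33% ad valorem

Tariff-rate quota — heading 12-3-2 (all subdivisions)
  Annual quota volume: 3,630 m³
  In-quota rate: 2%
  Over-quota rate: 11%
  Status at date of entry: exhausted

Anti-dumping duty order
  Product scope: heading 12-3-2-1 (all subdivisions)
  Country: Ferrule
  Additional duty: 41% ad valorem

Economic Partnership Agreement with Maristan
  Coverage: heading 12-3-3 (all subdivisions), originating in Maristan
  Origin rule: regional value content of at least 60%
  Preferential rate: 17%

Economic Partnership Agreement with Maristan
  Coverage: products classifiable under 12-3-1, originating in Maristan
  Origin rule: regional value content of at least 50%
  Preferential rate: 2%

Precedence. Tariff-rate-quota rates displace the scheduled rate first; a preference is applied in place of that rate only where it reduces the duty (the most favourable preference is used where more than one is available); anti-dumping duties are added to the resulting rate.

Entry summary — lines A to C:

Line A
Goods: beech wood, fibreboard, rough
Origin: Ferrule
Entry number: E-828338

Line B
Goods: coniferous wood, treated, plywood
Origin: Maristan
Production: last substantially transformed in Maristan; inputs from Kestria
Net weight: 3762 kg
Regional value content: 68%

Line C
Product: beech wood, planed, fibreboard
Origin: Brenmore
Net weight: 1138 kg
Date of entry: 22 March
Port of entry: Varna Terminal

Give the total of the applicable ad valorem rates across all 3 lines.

Line A: beech → 12-1; fibreboard → 12-1-2; rough → 12-1-2-1. Scheduled 17%. No special measure applies. → 17%.
Line B: coniferous → 12-3; plywood → 12-3-3; treated → 12-3-3-1. Scheduled 12%. quota on 12-3-3-1 open → in-quota 5%; Maristan agreement on 12-4-2-1: 12-3-3-1 not covered; Maristan agreement on 12-3-3: RVC ≥ 60% → 17% available; Maristan agreement on 12-3-1: 12-3-3-1 not covered; preference 17% not lower than 5% → no reduction. → 5%.
Line C: beech → 12-1; fibreboard → 12-1-2; planed → 12-1-2-2. Scheduled 37%. anti-dumping (Brenmore, 12-1-2): +23%; total 37% + 23% = 60%. → 60%.
Sum: 17% + 5% + 60% = 82%.

82%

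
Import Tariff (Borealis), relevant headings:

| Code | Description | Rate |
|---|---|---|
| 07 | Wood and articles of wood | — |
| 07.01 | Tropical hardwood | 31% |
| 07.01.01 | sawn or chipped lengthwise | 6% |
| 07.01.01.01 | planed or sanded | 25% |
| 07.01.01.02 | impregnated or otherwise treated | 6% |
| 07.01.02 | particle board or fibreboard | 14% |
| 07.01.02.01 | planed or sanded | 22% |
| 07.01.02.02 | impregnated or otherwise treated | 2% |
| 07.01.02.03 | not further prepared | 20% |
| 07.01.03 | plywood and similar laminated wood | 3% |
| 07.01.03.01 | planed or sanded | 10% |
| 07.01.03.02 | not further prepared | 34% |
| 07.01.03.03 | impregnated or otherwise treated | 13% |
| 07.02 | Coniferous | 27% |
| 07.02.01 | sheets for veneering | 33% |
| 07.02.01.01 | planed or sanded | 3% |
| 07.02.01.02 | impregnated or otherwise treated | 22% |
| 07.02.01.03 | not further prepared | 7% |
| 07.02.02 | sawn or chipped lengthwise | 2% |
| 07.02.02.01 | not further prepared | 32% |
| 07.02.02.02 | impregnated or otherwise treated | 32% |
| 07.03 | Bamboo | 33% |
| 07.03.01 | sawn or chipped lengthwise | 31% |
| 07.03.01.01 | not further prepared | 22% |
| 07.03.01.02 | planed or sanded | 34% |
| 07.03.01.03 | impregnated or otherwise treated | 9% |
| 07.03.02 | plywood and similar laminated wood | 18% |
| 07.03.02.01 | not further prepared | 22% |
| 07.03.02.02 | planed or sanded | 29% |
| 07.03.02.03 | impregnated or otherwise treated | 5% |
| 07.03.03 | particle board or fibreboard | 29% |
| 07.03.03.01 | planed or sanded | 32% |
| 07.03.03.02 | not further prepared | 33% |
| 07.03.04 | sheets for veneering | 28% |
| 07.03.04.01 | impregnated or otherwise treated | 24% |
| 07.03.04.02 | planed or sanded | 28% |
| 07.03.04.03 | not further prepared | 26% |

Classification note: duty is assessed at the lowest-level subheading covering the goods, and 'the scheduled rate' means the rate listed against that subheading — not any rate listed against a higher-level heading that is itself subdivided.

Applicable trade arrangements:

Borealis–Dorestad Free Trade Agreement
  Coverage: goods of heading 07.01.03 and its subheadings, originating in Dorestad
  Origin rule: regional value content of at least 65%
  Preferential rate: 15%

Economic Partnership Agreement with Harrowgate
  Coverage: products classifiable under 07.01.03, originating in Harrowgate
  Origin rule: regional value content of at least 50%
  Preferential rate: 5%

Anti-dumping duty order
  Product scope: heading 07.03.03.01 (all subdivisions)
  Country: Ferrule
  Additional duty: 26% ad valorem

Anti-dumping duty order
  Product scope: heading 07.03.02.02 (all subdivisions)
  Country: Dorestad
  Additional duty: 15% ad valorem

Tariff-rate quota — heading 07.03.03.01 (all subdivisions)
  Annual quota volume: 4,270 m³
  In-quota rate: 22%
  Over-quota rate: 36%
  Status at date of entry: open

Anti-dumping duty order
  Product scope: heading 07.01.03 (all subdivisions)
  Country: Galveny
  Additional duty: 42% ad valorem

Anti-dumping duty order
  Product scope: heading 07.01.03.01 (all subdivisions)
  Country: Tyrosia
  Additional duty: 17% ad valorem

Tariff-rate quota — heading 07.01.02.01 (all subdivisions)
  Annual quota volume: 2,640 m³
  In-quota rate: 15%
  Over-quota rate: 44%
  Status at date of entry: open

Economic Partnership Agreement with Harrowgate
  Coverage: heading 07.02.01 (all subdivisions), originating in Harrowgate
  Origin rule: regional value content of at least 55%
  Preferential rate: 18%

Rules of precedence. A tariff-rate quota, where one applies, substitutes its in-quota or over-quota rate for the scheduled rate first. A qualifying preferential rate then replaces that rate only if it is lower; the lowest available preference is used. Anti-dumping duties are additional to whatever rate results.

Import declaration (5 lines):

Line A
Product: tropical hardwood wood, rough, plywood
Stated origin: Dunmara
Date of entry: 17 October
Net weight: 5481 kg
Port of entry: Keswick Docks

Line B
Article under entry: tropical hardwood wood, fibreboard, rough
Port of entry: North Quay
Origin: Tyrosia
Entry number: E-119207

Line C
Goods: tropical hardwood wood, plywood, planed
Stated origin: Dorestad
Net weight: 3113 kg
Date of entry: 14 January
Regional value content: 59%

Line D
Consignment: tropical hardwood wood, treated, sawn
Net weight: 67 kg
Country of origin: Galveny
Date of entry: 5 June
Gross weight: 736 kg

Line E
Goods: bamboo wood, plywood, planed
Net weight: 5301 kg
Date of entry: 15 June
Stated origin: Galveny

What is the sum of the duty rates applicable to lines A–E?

Line A: tropical hardwood → 07.01; plywood → 07.01.03; rough → 07.01.03.02. Scheduled 34%. No special measure applies. → 34%.
Line B: tropical hardwood → 07.01; fibreboard → 07.01.02; rough → 07.01.02.03. Scheduled 20%. No special measure applies. → 20%.
Line C: tropical hardwood → 07.01; plywood → 07.01.03; planed → 07.01.03.01. Scheduled 10%. Dorestad agreement on 07.01.03: RVC < 65%. → 10%.
Line D: tropical hardwood → 07.01; sawn → 07.01.01; treated → 07.01.01.02. Scheduled 6%. No special measure applies. → 6%.
Line E: bamboo → 07.03; plywood → 07.03.02; planed → 07.03.02.02. Scheduled 29%. No special measure applies. → 29%.
Sum: 34% + 20% + 10% + 6% + 29% = 99%.

99%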